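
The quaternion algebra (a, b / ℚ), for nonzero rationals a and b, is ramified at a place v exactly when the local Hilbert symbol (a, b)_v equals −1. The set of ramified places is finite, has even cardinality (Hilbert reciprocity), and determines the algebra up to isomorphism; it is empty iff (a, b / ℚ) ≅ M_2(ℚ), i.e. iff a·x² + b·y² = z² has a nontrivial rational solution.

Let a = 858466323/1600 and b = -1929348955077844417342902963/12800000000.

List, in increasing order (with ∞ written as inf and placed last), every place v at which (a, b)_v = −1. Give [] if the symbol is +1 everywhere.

(a, b) ≡ (788307, -38454) mod (ℚ^×)²; places V = {2, 3, 5, 11, 13, 17, 29, 41, ∞}.
(a,b)_13: α=1, u≡5; β=3, v≡2 (mod 13); (5|13)=-1, (2|13)=-1; sign (−1)^0·-1^3·-1^1 = +1.
(a,b)_5: α=-2, u≡2; β=-8, v≡4 (mod 5); (2|5)=-1, (4|5)=+1; sign (−1)^0·-1^-8·+1^-2 = +1.
(a,b)_11: α=2, u≡1; β=4, v≡6 (mod 11); (1|11)=+1, (6|11)=-1; sign (−1)^0·+1^4·-1^2 = +1.
(a,b)_2: α=-6, β=-15; u≡3, v≡5 (mod 8); ε(u)ε(v)=1·0, αω(v)=-6·1, βω(u)=-15·1; sum ≡ 1  ⇒  -1.
(a,b)_29: α=1, u≡3; β=3, v≡18 (mod 29); (3|29)=-1, (18|29)=-1; sign (−1)^0·-1^3·-1^1 = +1.
(a,b)_3: α=3, u≡2; β=11, v≡1 (mod 3); (2|3)=-1, (1|3)=+1; sign (−1)^1·-1^11·+1^3 = +1.
(a,b)_17: α=1, u≡6; β=3, v≡13 (mod 17); (6|17)=-1, (13|17)=+1; sign (−1)^0·-1^3·+1^1 = -1.
(a,b)_41: α=1, u≡36; β=4, v≡25 (mod 41); (36|41)=+1, (25|41)=+1; sign (−1)^0·+1^4·+1^1 = +1.
(a,b)_∞: sgn(788307)=+, sgn(-38454)=−, so +1.
|Ram(788307, -38454)| = 2, even; anisotropic at {2, 17}.

[2, 17]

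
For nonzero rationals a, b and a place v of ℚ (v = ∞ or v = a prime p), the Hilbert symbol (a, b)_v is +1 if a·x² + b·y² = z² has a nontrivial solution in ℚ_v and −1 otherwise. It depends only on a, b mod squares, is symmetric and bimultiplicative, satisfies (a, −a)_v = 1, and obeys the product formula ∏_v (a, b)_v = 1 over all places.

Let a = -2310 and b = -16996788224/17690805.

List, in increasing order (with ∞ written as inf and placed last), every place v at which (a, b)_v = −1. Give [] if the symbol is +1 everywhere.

[2, 3, 5, 7, 11, inf]

Mod squares: a ≡ -2310, b ≡ -130. Check v ∈ {∞, 2, 3, 5, 7, 11, 13, 17, 19, 47}.
v=2: v_2(a)=1, v_2(b)=11; units ≡ 5, 7 (mod 8); ε·ε+αω+βω = 0·1+1·0+11·1 ≡ 1  ⇒  (a,b)_2 = -1.
v=13: a=13^0·(≡4), b=13^1·(≡4) mod 13; (4|13)=+1, (4|13)=+1; (−1)^{0·1·6}·(+1)^1·(+1)^0 = +1.
v=7: a=7^1·(≡6), b=7^0·(≡3) mod 7; (6|7)=-1, (3|7)=-1; (−1)^{1·0·3}·(-1)^0·(-1)^1 = -1.
v=17: a=17^0·(≡2), b=17^2·(≡7) mod 17; (2|17)=+1, (7|17)=-1; (−1)^{0·2·8}·(+1)^2·(-1)^0 = +1.
v=5: a=5^1·(≡3), b=5^-1·(≡1) mod 5; (3|5)=-1, (1|5)=+1; (−1)^{1·-1·2}·(-1)^-1·(+1)^1 = -1.
v=3: a=3^1·(≡1), b=3^-4·(≡2) mod 3; (1|3)=+1, (2|3)=-1; (−1)^{1·-4·1}·(+1)^-4·(-1)^1 = -1.
v=19: a=19^0·(≡8), b=19^-2·(≡13) mod 19; (8|19)=-1, (13|19)=-1; (−1)^{0·-2·9}·(-1)^-2·(-1)^0 = +1.
v=∞: -2310 < 0 and -130 < 0  ⇒  (a,b)_∞ = -1.
v=11: a=11^1·(≡10), b=11^-2·(≡6) mod 11; (10|11)=-1, (6|11)=-1; (−1)^{1·-2·5}·(-1)^-2·(-1)^1 = -1.
v=47: a=47^0·(≡40), b=47^2·(≡35) mod 47; (40|47)=-1, (35|47)=-1; (−1)^{0·2·23}·(-1)^2·(-1)^0 = +1.
(-2310, -130 / ℚ) ramifies at {2, 3, 5, 7, 11, ∞}: a division algebra.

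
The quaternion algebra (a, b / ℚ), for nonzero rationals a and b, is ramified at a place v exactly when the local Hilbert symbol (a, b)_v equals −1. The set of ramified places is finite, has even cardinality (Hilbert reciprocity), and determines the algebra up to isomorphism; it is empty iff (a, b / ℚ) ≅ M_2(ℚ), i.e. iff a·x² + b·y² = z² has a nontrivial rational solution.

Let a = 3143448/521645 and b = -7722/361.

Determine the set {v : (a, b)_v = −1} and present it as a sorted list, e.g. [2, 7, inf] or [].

[3, 5, 11, 13]

(a, b) ≡ (110, -858) mod (ℚ^×)²; places V = {2, 3, 5, 7, 11, 13, 17, 19, ∞}.
(a,b)_7: α=2, u≡5; β=0, v≡5 (mod 7); (5|7)=-1, (5|7)=-1; sign (−1)^0·-1^0·-1^2 = +1.
(a,b)_5: α=-1, u≡2; β=0, v≡3 (mod 5); (2|5)=-1, (3|5)=-1; sign (−1)^0·-1^0·-1^-1 = -1.
(a,b)_17: α=-2, u≡4; β=0, v≡16 (mod 17); (4|17)=+1, (16|17)=+1; sign (−1)^0·+1^0·+1^-2 = +1.
(a,b)_19: α=-2, u≡12; β=-2, v≡11 (mod 19); (12|19)=-1, (11|19)=+1; sign (−1)^0·-1^-2·+1^-2 = +1.
(a,b)_∞: sgn(110)=+, sgn(-858)=−, so +1.
(a,b)_13: α=0, u≡5; β=1, v≡3 (mod 13); (5|13)=-1, (3|13)=+1; sign (−1)^0·-1^1·+1^0 = -1.
(a,b)_11: α=1, u≡7; β=1, v≡10 (mod 11); (7|11)=-1, (10|11)=-1; sign (−1)^1·-1^1·-1^1 = -1.
(a,b)_2: α=3, β=1; u≡7, v≡3 (mod 8); ε(u)ε(v)=1·1, αω(v)=3·1, βω(u)=1·0; sum ≡ 0  ⇒  +1.
(a,b)_3: α=6, u≡2; β=3, v≡2 (mod 3); (2|3)=-1, (2|3)=-1; sign (−1)^0·-1^3·-1^6 = -1.
(110, -858 / ℚ) ramifies at {3, 5, 11, 13}: a division algebra.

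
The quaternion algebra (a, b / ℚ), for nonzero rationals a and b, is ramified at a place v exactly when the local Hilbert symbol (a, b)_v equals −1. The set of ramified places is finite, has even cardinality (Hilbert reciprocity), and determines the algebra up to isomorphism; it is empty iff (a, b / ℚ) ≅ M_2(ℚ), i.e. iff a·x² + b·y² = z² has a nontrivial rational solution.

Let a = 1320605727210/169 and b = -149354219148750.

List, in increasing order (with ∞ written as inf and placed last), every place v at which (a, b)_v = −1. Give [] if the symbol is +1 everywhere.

Mod squares: a ≡ 2090, b ≡ -462. Check v ∈ {∞, 2, 3, 5, 7, 11, 13, 19}.
v=5: a=5^1·(≡3), b=5^4·(≡2) mod 5; (3|5)=-1, (2|5)=-1; (−1)^{1·4·2}·(-1)^4·(-1)^1 = -1.
v=19: a=19^3·(≡3), b=19^4·(≡14) mod 19; (3|19)=-1, (14|19)=-1; (−1)^{3·4·9}·(-1)^4·(-1)^3 = -1.
v=13: a=13^-2·(≡3), b=13^0·(≡8) mod 13; (3|13)=+1, (8|13)=-1; (−1)^{-2·0·6}·(+1)^0·(-1)^-2 = +1.
v=11: a=11^1·(≡3), b=11^1·(≡10) mod 11; (3|11)=+1, (10|11)=-1; (−1)^{1·1·5}·(+1)^1·(-1)^1 = +1.
v=∞: 2090 > 0 and -462 < 0  ⇒  (a,b)_∞ = +1.
v=7: a=7^4·(≡2), b=7^3·(≡1) mod 7; (2|7)=+1, (1|7)=+1; (−1)^{4·3·3}·(+1)^3·(+1)^4 = +1.
v=2: v_2(a)=1, v_2(b)=1; units ≡ 5, 1 (mod 8); ε·ε+αω+βω = 0·0+1·0+1·1 ≡ 1  ⇒  (a,b)_2 = -1.
v=3: a=3^6·(≡2), b=3^5·(≡2) mod 3; (2|3)=-1, (2|3)=-1; (−1)^{6·5·1}·(-1)^5·(-1)^6 = -1.
|Ram(2090, -462)| = 4, even; anisotropic at {2, 3, 5, 19}.

[2, 3, 5, 19]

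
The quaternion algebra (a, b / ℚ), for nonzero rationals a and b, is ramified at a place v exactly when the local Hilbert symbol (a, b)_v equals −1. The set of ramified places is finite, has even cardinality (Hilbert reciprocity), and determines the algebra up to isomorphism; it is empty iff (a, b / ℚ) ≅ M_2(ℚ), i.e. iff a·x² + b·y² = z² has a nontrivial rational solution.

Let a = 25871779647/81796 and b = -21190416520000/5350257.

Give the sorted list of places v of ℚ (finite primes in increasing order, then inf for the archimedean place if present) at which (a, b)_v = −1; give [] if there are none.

[2, 19]

(a, b) ≡ (6783, -1087541) mod (ℚ^×)²; places V = {2, 3, 5, 7, 11, 13, 17, 19, 31, 37, ∞}.
(a,b)_37: α=0, u≡21; β=1, v≡8 (mod 37); (21|37)=+1, (8|37)=-1; sign (−1)^0·+1^1·-1^0 = +1.
(a,b)_3: α=5, u≡2; β=-2, v≡1 (mod 3); (2|3)=-1, (1|3)=+1; sign (−1)^0·-1^-2·+1^5 = +1.
(a,b)_7: α=3, u≡3; β=3, v≡2 (mod 7); (3|7)=-1, (2|7)=+1; sign (−1)^1·-1^3·+1^3 = +1.
(a,b)_13: α=-2, u≡4; β=3, v≡6 (mod 13); (4|13)=+1, (6|13)=-1; sign (−1)^0·+1^3·-1^-2 = +1.
(a,b)_19: α=1, u≡12; β=1, v≡13 (mod 19); (12|19)=-1, (13|19)=-1; sign (−1)^1·-1^1·-1^1 = -1.
(a,b)_31: α=2, u≡10; β=0, v≡28 (mod 31); (10|31)=+1, (28|31)=+1; sign (−1)^0·+1^0·+1^2 = +1.
(a,b)_5: α=0, u≡2; β=4, v≡4 (mod 5); (2|5)=-1, (4|5)=+1; sign (−1)^0·-1^4·+1^0 = +1.
(a,b)_2: α=-2, β=6; u≡7, v≡3 (mod 8); ε(u)ε(v)=1·1, αω(v)=-2·1, βω(u)=6·0; sum ≡ 1  ⇒  -1.
(a,b)_∞: sgn(6783)=+, sgn(-1087541)=−, so +1.
(a,b)_11: α=-2, u≡2; β=-2, v≡8 (mod 11); (2|11)=-1, (8|11)=-1; sign (−1)^0·-1^-2·-1^-2 = +1.
(a,b)_17: α=1, u≡13; β=-3, v≡4 (mod 17); (13|17)=+1, (4|17)=+1; sign (−1)^0·+1^-3·+1^1 = +1.
(6783, -1087541 / ℚ) ramifies at {2, 19}: a division algebra.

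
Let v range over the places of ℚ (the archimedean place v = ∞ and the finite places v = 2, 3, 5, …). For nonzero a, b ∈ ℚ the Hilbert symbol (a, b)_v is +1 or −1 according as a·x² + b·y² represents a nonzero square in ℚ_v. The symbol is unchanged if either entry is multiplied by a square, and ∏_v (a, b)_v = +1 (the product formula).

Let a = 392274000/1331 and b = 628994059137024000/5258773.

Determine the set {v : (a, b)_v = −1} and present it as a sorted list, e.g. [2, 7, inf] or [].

(a, b) ≡ (1198615, 11114430) mod (ℚ^×)²; places V = {2, 3, 5, 7, 11, 13, 17, 19, 29, 31, 37, ∞}.
(a,b)_3: α=2, u≡1; β=1, v≡2 (mod 3); (1|3)=+1, (2|3)=-1; sign (−1)^0·+1^1·-1^2 = +1.
(a,b)_5: α=3, u≡2; β=3, v≡4 (mod 5); (2|5)=-1, (4|5)=+1; sign (−1)^0·-1^3·+1^3 = -1.
(a,b)_31: α=1, u≡7; β=1, v≡6 (mod 31); (7|31)=+1, (6|31)=-1; sign (−1)^1·+1^1·-1^1 = +1.
(a,b)_11: α=-3, u≡8; β=0, v≡8 (mod 11); (8|11)=-1, (8|11)=-1; sign (−1)^0·-1^0·-1^-3 = -1.
(a,b)_13: α=0, u≡8; β=-2, v≡7 (mod 13); (8|13)=-1, (7|13)=-1; sign (−1)^0·-1^-2·-1^0 = +1.
(a,b)_37: α=1, u≡17; β=-1, v≡24 (mod 37); (17|37)=-1, (24|37)=-1; sign (−1)^0·-1^-1·-1^1 = +1.
(a,b)_29: α=0, u≡13; β=-2, v≡5 (mod 29); (13|29)=+1, (5|29)=+1; sign (−1)^0·+1^-2·+1^0 = +1.
(a,b)_∞: sgn(1198615)=+, sgn(11114430)=+, so +1.
(a,b)_2: α=4, β=15; u≡7, v≡7 (mod 8); ε(u)ε(v)=1·1, αω(v)=4·0, βω(u)=15·0; sum ≡ 1  ⇒  -1.
(a,b)_7: α=0, u≡6; β=2, v≡6 (mod 7); (6|7)=-1, (6|7)=-1; sign (−1)^0·-1^2·-1^0 = +1.
(a,b)_19: α=1, u≡11; β=3, v≡9 (mod 19); (11|19)=+1, (9|19)=+1; sign (−1)^1·+1^3·+1^1 = -1.
(a,b)_17: α=0, u≡4; β=3, v≡16 (mod 17); (4|17)=+1, (16|17)=+1; sign (−1)^0·+1^3·+1^0 = +1.
|Ram(1198615, 11114430)| = 4, even; anisotropic at {2, 5, 11, 19}.

[2, 5, 11, 19]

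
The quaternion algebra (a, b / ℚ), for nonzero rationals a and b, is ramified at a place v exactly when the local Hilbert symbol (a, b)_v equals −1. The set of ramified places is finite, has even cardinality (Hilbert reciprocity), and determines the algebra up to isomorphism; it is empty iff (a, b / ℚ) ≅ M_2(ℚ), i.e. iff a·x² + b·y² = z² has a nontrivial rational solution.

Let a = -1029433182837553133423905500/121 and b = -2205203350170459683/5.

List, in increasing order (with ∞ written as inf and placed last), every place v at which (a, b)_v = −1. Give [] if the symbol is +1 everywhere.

[3, 5, 23, 37, 41, 43, 53, inf]

(a, b) ≡ (-588025175655, -421615) mod (ℚ^×)²; places V = {2, 3, 5, 11, 17, 23, 29, 37, 41, 43, 53, ∞}.
(a,b)_29: α=3, u≡2; β=2, v≡5 (mod 29); (2|29)=-1, (5|29)=+1; sign (−1)^0·-1^2·+1^3 = +1.
(a,b)_∞: sgn(-588025175655)=−, sgn(-421615)=−, so -1.
(a,b)_11: α=-2, u≡6; β=2, v≡4 (mod 11); (6|11)=-1, (4|11)=+1; sign (−1)^0·-1^2·+1^-2 = +1.
(a,b)_43: α=1, u≡20; β=1, v≡34 (mod 43); (20|43)=-1, (34|43)=-1; sign (−1)^1·-1^1·-1^1 = -1.
(a,b)_3: α=5, u≡2; β=0, v≡2 (mod 3); (2|3)=-1, (2|3)=-1; sign (−1)^0·-1^0·-1^5 = -1.
(a,b)_17: α=3, u≡1; β=2, v≡1 (mod 17); (1|17)=+1, (1|17)=+1; sign (−1)^0·+1^2·+1^3 = +1.
(a,b)_2: α=2, β=0; u≡1, v≡1 (mod 8); ε(u)ε(v)=0·0, αω(v)=2·0, βω(u)=0·0; sum ≡ 0  ⇒  +1.
(a,b)_53: α=1, u≡38; β=1, v≡34 (mod 53); (38|53)=+1, (34|53)=-1; sign (−1)^0·+1^1·-1^1 = -1.
(a,b)_37: α=1, u≡2; β=1, v≡7 (mod 37); (2|37)=-1, (7|37)=+1; sign (−1)^0·-1^1·+1^1 = -1.
(a,b)_41: α=3, u≡1; β=2, v≡6 (mod 41); (1|41)=+1, (6|41)=-1; sign (−1)^0·+1^2·-1^3 = -1.
(a,b)_5: α=3, u≡1; β=-1, v≡2 (mod 5); (1|5)=+1, (2|5)=-1; sign (−1)^0·+1^-1·-1^3 = -1.
(a,b)_23: α=3, u≡3; β=2, v≡19 (mod 23); (3|23)=+1, (19|23)=-1; sign (−1)^0·+1^2·-1^3 = -1.
|Ram(-588025175655, -421615)| = 8, even; anisotropic at {3, 5, 23, 37, 41, 43, 53, ∞}.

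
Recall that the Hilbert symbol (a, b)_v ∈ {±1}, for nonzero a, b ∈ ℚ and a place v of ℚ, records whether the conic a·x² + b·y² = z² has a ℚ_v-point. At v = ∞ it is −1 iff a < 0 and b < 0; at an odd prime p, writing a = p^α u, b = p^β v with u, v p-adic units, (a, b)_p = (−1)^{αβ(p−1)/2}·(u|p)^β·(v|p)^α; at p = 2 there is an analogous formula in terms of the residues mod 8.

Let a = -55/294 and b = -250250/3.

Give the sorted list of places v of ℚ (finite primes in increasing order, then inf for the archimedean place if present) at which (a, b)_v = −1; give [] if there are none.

[2, 3, 7, 11, 13, inf]

(a, b) ≡ (-330, -30030) mod (ℚ^×)²; places V = {2, 3, 5, 7, 11, 13, ∞}.
(a,b)_∞: sgn(-330)=−, sgn(-30030)=−, so -1.
(a,b)_3: α=-1, u≡1; β=-1, v≡1 (mod 3); (1|3)=+1, (1|3)=+1; sign (−1)^1·+1^-1·+1^-1 = -1.
(a,b)_11: α=1, u≡9; β=1, v≡3 (mod 11); (9|11)=+1, (3|11)=+1; sign (−1)^1·+1^1·+1^1 = -1.
(a,b)_13: α=0, u≡11; β=1, v≡1 (mod 13); (11|13)=-1, (1|13)=+1; sign (−1)^0·-1^1·+1^0 = -1.
(a,b)_2: α=-1, β=1; u≡3, v≡1 (mod 8); ε(u)ε(v)=1·0, αω(v)=-1·0, βω(u)=1·1; sum ≡ 1  ⇒  -1.
(a,b)_7: α=-2, u≡6; β=1, v≡2 (mod 7); (6|7)=-1, (2|7)=+1; sign (−1)^0·-1^1·+1^-2 = -1.
(a,b)_5: α=1, u≡1; β=3, v≡1 (mod 5); (1|5)=+1, (1|5)=+1; sign (−1)^0·+1^3·+1^1 = +1.
(-330, -30030 / ℚ) ramifies at {2, 3, 7, 11, 13, ∞}: a division algebra.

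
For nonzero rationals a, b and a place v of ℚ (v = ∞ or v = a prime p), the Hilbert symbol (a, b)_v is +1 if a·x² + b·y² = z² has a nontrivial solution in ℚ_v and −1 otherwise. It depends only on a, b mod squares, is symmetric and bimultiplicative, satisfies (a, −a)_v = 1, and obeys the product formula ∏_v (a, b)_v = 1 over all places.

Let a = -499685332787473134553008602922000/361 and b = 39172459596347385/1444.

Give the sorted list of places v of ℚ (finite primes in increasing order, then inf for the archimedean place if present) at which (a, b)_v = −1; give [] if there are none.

[5, 7, 11, 37]

Mod squares: a ≡ -23345, b ≡ 239501185. Check v ∈ {∞, 2, 3, 5, 7, 11, 17, 19, 23, 29, 37, 43}.
v=2: v_2(a)=4, v_2(b)=-2; units ≡ 7, 1 (mod 8); ε·ε+αω+βω = 1·0+4·0+-2·0 ≡ 0  ⇒  (a,b)_2 = +1.
v=7: a=7^9·(≡2), b=7^5·(≡4) mod 7; (2|7)=+1, (4|7)=+1; (−1)^{9·5·3}·(+1)^5·(+1)^9 = -1.
v=37: a=37^2·(≡24), b=37^1·(≡26) mod 37; (24|37)=-1, (26|37)=+1; (−1)^{2·1·18}·(-1)^1·(+1)^2 = -1.
v=23: a=23^3·(≡21), b=23^1·(≡8) mod 23; (21|23)=-1, (8|23)=+1; (−1)^{3·1·11}·(-1)^1·(+1)^3 = +1.
v=∞: -23345 < 0 and 239501185 > 0  ⇒  (a,b)_∞ = +1.
v=3: a=3^4·(≡1), b=3^4·(≡1) mod 3; (1|3)=+1, (1|3)=+1; (−1)^{4·4·1}·(+1)^4·(+1)^4 = +1.
v=43: a=43^2·(≡36), b=43^1·(≡39) mod 43; (36|43)=+1, (39|43)=-1; (−1)^{2·1·21}·(+1)^1·(-1)^2 = +1.
v=19: a=19^-2·(≡9), b=19^-2·(≡10) mod 19; (9|19)=+1, (10|19)=-1; (−1)^{-2·-2·9}·(+1)^-2·(-1)^-2 = +1.
v=29: a=29^5·(≡1), b=29^2·(≡20) mod 29; (1|29)=+1, (20|29)=+1; (−1)^{5·2·14}·(+1)^2·(+1)^5 = +1.
v=11: a=11^2·(≡6), b=11^1·(≡8) mod 11; (6|11)=-1, (8|11)=-1; (−1)^{2·1·5}·(-1)^1·(-1)^2 = -1.
v=5: a=5^3·(≡4), b=5^1·(≡3) mod 5; (4|5)=+1, (3|5)=-1; (−1)^{3·1·2}·(+1)^1·(-1)^3 = -1.
v=17: a=17^0·(≡4), b=17^1·(≡7) mod 17; (4|17)=+1, (7|17)=-1; (−1)^{0·1·8}·(+1)^1·(-1)^0 = +1.
Ram(-23345, 239501185) = {5, 7, 11, 37}; no ℚ_5-point on the conic.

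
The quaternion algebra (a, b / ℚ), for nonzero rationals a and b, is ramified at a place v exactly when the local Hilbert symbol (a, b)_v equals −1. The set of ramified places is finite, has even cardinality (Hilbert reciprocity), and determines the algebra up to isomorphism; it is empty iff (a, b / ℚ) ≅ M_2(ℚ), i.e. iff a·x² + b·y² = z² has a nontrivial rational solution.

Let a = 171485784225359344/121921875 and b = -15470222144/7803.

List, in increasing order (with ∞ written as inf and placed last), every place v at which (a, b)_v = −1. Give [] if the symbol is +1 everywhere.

[3, 31, 37, 43]

(a, b) ≡ (93, -4290927) mod (ℚ^×)²; places V = {2, 3, 5, 13, 17, 29, 31, 37, 43, ∞}.
(a,b)_29: α=2, u≡22; β=1, v≡25 (mod 29); (22|29)=+1, (25|29)=+1; sign (−1)^0·+1^1·+1^2 = +1.
(a,b)_5: α=-6, u≡3; β=0, v≡2 (mod 5); (3|5)=-1, (2|5)=-1; sign (−1)^0·-1^0·-1^-6 = +1.
(a,b)_17: α=-2, u≡8; β=-2, v≡8 (mod 17); (8|17)=+1, (8|17)=+1; sign (−1)^0·+1^-2·+1^-2 = +1.
(a,b)_2: α=4, β=6; u≡5, v≡1 (mod 8); ε(u)ε(v)=0·0, αω(v)=4·0, βω(u)=6·1; sum ≡ 0  ⇒  +1.
(a,b)_43: α=2, u≡22; β=1, v≡24 (mod 43); (22|43)=-1, (24|43)=+1; sign (−1)^0·-1^1·+1^2 = -1.
(a,b)_31: α=3, u≡23; β=1, v≡17 (mod 31); (23|31)=-1, (17|31)=-1; sign (−1)^1·-1^1·-1^3 = -1.
(a,b)_13: α=2, u≡7; β=2, v≡12 (mod 13); (7|13)=-1, (12|13)=+1; sign (−1)^0·-1^2·+1^2 = +1.
(a,b)_37: α=2, u≡6; β=1, v≡13 (mod 37); (6|37)=-1, (13|37)=-1; sign (−1)^0·-1^1·-1^2 = -1.
(a,b)_∞: sgn(93)=+, sgn(-4290927)=−, so +1.
(a,b)_3: α=-3, u≡1; β=-3, v≡1 (mod 3); (1|3)=+1, (1|3)=+1; sign (−1)^1·+1^-3·+1^-3 = -1.
Ram(93, -4290927) = {3, 31, 37, 43}; no ℚ_3-point on the conic.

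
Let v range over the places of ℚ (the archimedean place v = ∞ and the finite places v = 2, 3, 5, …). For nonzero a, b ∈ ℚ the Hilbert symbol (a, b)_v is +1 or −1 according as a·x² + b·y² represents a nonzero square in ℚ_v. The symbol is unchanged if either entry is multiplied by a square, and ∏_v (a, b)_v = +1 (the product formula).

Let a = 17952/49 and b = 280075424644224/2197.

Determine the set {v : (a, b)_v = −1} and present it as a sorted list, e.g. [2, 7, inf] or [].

[2, 11]

Mod squares: a ≡ 1122, b ≡ 858. Check v ∈ {∞, 2, 3, 7, 11, 13, 17}.
v=13: a=13^0·(≡9), b=13^-3·(≡1) mod 13; (9|13)=+1, (1|13)=+1; (−1)^{0·-3·6}·(+1)^-3·(+1)^0 = +1.
v=7: a=7^-2·(≡4), b=7^0·(≡1) mod 7; (4|7)=+1, (1|7)=+1; (−1)^{-2·0·3}·(+1)^0·(+1)^-2 = +1.
v=17: a=17^1·(≡16), b=17^4·(≡13) mod 17; (16|17)=+1, (13|17)=+1; (−1)^{1·4·8}·(+1)^4·(+1)^1 = +1.
v=11: a=11^1·(≡3), b=11^3·(≡4) mod 11; (3|11)=+1, (4|11)=+1; (−1)^{1·3·5}·(+1)^3·(+1)^1 = -1.
v=∞: 1122 > 0 and 858 > 0  ⇒  (a,b)_∞ = +1.
v=2: v_2(a)=5, v_2(b)=7; units ≡ 1, 5 (mod 8); ε·ε+αω+βω = 0·0+5·1+7·0 ≡ 1  ⇒  (a,b)_2 = -1.
v=3: a=3^1·(≡2), b=3^9·(≡1) mod 3; (2|3)=-1, (1|3)=+1; (−1)^{1·9·1}·(-1)^9·(+1)^1 = +1.
Ram(1122, 858) = {2, 11}; no ℚ_2-point on the conic.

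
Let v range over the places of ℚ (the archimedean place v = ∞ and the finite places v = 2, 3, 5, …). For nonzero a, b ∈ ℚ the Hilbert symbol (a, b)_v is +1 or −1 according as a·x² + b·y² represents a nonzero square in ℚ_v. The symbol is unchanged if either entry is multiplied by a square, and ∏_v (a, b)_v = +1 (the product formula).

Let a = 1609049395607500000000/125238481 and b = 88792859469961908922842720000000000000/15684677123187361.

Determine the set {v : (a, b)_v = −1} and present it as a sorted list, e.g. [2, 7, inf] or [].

[5, 11]

Mod squares: a ≡ 187, b ≡ 54230. Check v ∈ {∞, 2, 3, 5, 7, 11, 17, 19, 23, 29, 31}.
v=2: v_2(a)=8, v_2(b)=17; units ≡ 3, 3 (mod 8); ε·ε+αω+βω = 1·1+8·1+17·1 ≡ 0  ⇒  (a,b)_2 = +1.
v=23: a=23^0·(≡8), b=23^2·(≡15) mod 23; (8|23)=+1, (15|23)=-1; (−1)^{0·2·11}·(+1)^2·(-1)^0 = +1.
v=∞: 187 > 0 and 54230 > 0  ⇒  (a,b)_∞ = +1.
v=3: a=3^0·(≡1), b=3^4·(≡2) mod 3; (1|3)=+1, (2|3)=-1; (−1)^{0·4·1}·(+1)^4·(-1)^0 = +1.
v=29: a=29^2·(≡24), b=29^3·(≡15) mod 29; (24|29)=+1, (15|29)=-1; (−1)^{2·3·14}·(+1)^3·(-1)^2 = +1.
v=11: a=11^1·(≡7), b=11^1·(≡6) mod 11; (7|11)=-1, (6|11)=-1; (−1)^{1·1·5}·(-1)^1·(-1)^1 = -1.
v=19: a=19^-4·(≡11), b=19^-8·(≡11) mod 19; (11|19)=+1, (11|19)=+1; (−1)^{-4·-8·9}·(+1)^-8·(+1)^-4 = +1.
v=17: a=17^5·(≡6), b=17^7·(≡12) mod 17; (6|17)=-1, (12|17)=-1; (−1)^{5·7·8}·(-1)^7·(-1)^5 = +1.
v=31: a=31^-2·(≡7), b=31^-4·(≡3) mod 31; (7|31)=+1, (3|31)=-1; (−1)^{-2·-4·15}·(+1)^-4·(-1)^-2 = +1.
v=5: a=5^10·(≡3), b=5^13·(≡4) mod 5; (3|5)=-1, (4|5)=+1; (−1)^{10·13·2}·(-1)^13·(+1)^10 = -1.
v=7: a=7^2·(≡5), b=7^6·(≡2) mod 7; (5|7)=-1, (2|7)=+1; (−1)^{2·6·3}·(-1)^6·(+1)^2 = +1.
(187, 54230 / ℚ) ramifies at {5, 11}: a division algebra.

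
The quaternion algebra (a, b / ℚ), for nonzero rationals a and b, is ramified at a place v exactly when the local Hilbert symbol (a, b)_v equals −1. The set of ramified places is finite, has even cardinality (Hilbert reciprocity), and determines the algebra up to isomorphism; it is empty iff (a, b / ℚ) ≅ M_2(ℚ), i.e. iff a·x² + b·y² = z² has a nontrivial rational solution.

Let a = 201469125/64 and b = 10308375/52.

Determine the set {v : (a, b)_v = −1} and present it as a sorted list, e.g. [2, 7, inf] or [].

Mod squares: a ≡ 165, b ≡ 12155. Check v ∈ {∞, 2, 3, 5, 7, 11, 13, 17}.
v=3: a=3^1·(≡1), b=3^2·(≡2) mod 3; (1|3)=+1, (2|3)=-1; (−1)^{1·2·1}·(+1)^2·(-1)^1 = -1.
v=5: a=5^3·(≡2), b=5^3·(≡1) mod 5; (2|5)=-1, (1|5)=+1; (−1)^{3·3·2}·(-1)^3·(+1)^3 = -1.
v=13: a=13^2·(≡1), b=13^-1·(≡3) mod 13; (1|13)=+1, (3|13)=+1; (−1)^{2·-1·6}·(+1)^-1·(+1)^2 = +1.
v=17: a=17^2·(≡7), b=17^1·(≡2) mod 17; (7|17)=-1, (2|17)=+1; (−1)^{2·1·8}·(-1)^1·(+1)^2 = -1.
v=11: a=11^1·(≡5), b=11^1·(≡3) mod 11; (5|11)=+1, (3|11)=+1; (−1)^{1·1·5}·(+1)^1·(+1)^1 = -1.
v=∞: 165 > 0 and 12155 > 0  ⇒  (a,b)_∞ = +1.
v=7: a=7^0·(≡4), b=7^2·(≡6) mod 7; (4|7)=+1, (6|7)=-1; (−1)^{0·2·3}·(+1)^2·(-1)^0 = +1.
v=2: v_2(a)=-6, v_2(b)=-2; units ≡ 5, 3 (mod 8); ε·ε+αω+βω = 0·1+-6·1+-2·1 ≡ 0  ⇒  (a,b)_2 = +1.
|Ram(165, 12155)| = 4, even; anisotropic at {3, 5, 11, 17}.

[3, 5, 11, 17]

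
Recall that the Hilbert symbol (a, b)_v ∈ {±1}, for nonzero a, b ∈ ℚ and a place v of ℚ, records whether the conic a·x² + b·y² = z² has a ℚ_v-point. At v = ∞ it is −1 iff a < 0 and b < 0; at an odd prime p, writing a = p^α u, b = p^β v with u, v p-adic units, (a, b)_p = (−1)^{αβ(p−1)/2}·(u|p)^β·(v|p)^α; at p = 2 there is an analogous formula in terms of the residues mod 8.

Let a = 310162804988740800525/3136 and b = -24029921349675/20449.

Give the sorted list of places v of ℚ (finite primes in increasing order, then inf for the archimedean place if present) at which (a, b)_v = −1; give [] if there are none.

[29, 43]

(a, b) ≡ (25789, -784363) mod (ℚ^×)²; places V = {2, 3, 5, 7, 11, 13, 17, 29, 37, 41, 43, ∞}.
(a,b)_3: α=2, u≡1; β=6, v≡2 (mod 3); (1|3)=+1, (2|3)=-1; sign (−1)^0·+1^6·-1^2 = +1.
(a,b)_17: α=1, u≡16; β=1, v≡16 (mod 17); (16|17)=+1, (16|17)=+1; sign (−1)^0·+1^1·+1^1 = +1.
(a,b)_11: α=2, u≡1; β=-2, v≡3 (mod 11); (1|11)=+1, (3|11)=+1; sign (−1)^0·+1^-2·+1^2 = +1.
(a,b)_5: α=2, u≡1; β=2, v≡2 (mod 5); (1|5)=+1, (2|5)=-1; sign (−1)^0·+1^2·-1^2 = +1.
(a,b)_7: α=-2, u≡2; β=0, v≡2 (mod 7); (2|7)=+1, (2|7)=+1; sign (−1)^0·+1^0·+1^-2 = +1.
(a,b)_41: α=3, u≡7; β=2, v≡16 (mod 41); (7|41)=-1, (16|41)=+1; sign (−1)^0·-1^2·+1^3 = +1.
(a,b)_43: α=2, u≡28; β=1, v≡32 (mod 43); (28|43)=-1, (32|43)=-1; sign (−1)^0·-1^1·-1^2 = -1.
(a,b)_∞: sgn(25789)=+, sgn(-784363)=−, so +1.
(a,b)_29: α=2, u≡14; β=1, v≡11 (mod 29); (14|29)=-1, (11|29)=-1; sign (−1)^0·-1^1·-1^2 = -1.
(a,b)_2: α=-6, β=0; u≡5, v≡5 (mod 8); ε(u)ε(v)=0·0, αω(v)=-6·1, βω(u)=0·1; sum ≡ 0  ⇒  +1.
(a,b)_13: α=2, u≡1; β=-2, v≡8 (mod 13); (1|13)=+1, (8|13)=-1; sign (−1)^0·+1^-2·-1^2 = +1.
(a,b)_37: α=1, u≡8; β=1, v≡18 (mod 37); (8|37)=-1, (18|37)=-1; sign (−1)^0·-1^1·-1^1 = +1.
(25789, -784363 / ℚ) ramifies at {29, 43}: a division algebra.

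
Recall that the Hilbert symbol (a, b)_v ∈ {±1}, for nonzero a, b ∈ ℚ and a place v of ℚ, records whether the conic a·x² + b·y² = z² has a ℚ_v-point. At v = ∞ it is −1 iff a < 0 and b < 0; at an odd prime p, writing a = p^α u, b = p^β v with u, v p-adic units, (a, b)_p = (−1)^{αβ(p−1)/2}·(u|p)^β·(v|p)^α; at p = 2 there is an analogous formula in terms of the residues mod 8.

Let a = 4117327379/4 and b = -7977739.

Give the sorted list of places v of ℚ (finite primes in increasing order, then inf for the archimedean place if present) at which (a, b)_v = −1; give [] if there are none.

[]

(a, b) ≡ (779, -451) mod (ℚ^×)²; places V = {2, 7, 11, 19, 41, ∞}.
(a,b)_41: α=1, u≡12; β=1, v≡7 (mod 41); (12|41)=-1, (7|41)=-1; sign (−1)^0·-1^1·-1^1 = +1.
(a,b)_∞: sgn(779)=+, sgn(-451)=−, so +1.
(a,b)_7: α=0, u≡1; β=2, v≡2 (mod 7); (1|7)=+1, (2|7)=+1; sign (−1)^0·+1^2·+1^0 = +1.
(a,b)_2: α=-2, β=0; u≡3, v≡5 (mod 8); ε(u)ε(v)=1·0, αω(v)=-2·1, βω(u)=0·1; sum ≡ 0  ⇒  +1.
(a,b)_11: α=4, u≡1; β=1, v≡3 (mod 11); (1|11)=+1, (3|11)=+1; sign (−1)^0·+1^1·+1^4 = +1.
(a,b)_19: α=3, u≡13; β=2, v≡17 (mod 19); (13|19)=-1, (17|19)=+1; sign (−1)^0·-1^2·+1^3 = +1.
Ram(a, b) = ∅: the form 779·x² + -451·y² − z² is isotropic over every ℚ_v, so by Hasse–Minkowski it is isotropic over ℚ.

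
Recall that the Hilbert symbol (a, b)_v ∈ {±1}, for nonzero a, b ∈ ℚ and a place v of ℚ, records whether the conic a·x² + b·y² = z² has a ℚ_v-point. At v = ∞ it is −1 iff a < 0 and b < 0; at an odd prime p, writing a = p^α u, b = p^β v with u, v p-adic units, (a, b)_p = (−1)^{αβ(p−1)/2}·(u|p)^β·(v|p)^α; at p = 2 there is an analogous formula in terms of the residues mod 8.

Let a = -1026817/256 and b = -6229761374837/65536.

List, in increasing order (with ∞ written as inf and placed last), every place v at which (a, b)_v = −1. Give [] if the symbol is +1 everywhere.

[2, 7, 11, 19, 29, inf]

Mod squares: a ≡ -3553, b ≡ -493493. Check v ∈ {∞, 2, 7, 11, 13, 17, 19, 29}.
v=∞: -3553 < 0 and -493493 < 0  ⇒  (a,b)_∞ = -1.
v=11: a=11^1·(≡7), b=11^3·(≡7) mod 11; (7|11)=-1, (7|11)=-1; (−1)^{1·3·5}·(-1)^3·(-1)^1 = -1.
v=13: a=13^0·(≡3), b=13^1·(≡12) mod 13; (3|13)=+1, (12|13)=+1; (−1)^{0·1·6}·(+1)^1·(+1)^0 = +1.
v=17: a=17^3·(≡12), b=17^3·(≡5) mod 17; (12|17)=-1, (5|17)=-1; (−1)^{3·3·8}·(-1)^3·(-1)^3 = +1.
v=29: a=29^0·(≡26), b=29^1·(≡25) mod 29; (26|29)=-1, (25|29)=+1; (−1)^{0·1·14}·(-1)^1·(+1)^0 = -1.
v=2: v_2(a)=-8, v_2(b)=-16; units ≡ 7, 3 (mod 8); ε·ε+αω+βω = 1·1+-8·1+-16·0 ≡ 1  ⇒  (a,b)_2 = -1.
v=7: a=7^0·(≡5), b=7^1·(≡5) mod 7; (5|7)=-1, (5|7)=-1; (−1)^{0·1·3}·(-1)^1·(-1)^0 = -1.
v=19: a=19^1·(≡14), b=19^2·(≡12) mod 19; (14|19)=-1, (12|19)=-1; (−1)^{1·2·9}·(-1)^2·(-1)^1 = -1.
Ram(-3553, -493493) = {2, 7, 11, 19, 29, ∞}; no ℚ_2-point on the conic.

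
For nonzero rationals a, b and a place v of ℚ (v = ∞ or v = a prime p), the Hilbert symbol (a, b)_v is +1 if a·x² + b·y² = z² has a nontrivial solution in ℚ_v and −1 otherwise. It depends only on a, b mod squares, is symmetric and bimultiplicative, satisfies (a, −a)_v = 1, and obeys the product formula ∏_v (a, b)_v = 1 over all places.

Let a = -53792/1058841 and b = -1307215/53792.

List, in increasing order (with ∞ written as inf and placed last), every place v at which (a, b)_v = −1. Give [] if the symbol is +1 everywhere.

(a, b) ≡ (-2, -15470) mod (ℚ^×)²; places V = {2, 3, 5, 7, 13, 17, 41, ∞}.
(a,b)_∞: sgn(-2)=−, sgn(-15470)=−, so -1.
(a,b)_5: α=0, u≡3; β=1, v≡1 (mod 5); (3|5)=-1, (1|5)=+1; sign (−1)^0·-1^1·+1^0 = -1.
(a,b)_3: α=-2, u≡1; β=0, v≡1 (mod 3); (1|3)=+1, (1|3)=+1; sign (−1)^0·+1^0·+1^-2 = +1.
(a,b)_41: α=2, u≡39; β=-2, v≡15 (mod 41); (39|41)=+1, (15|41)=-1; sign (−1)^0·+1^-2·-1^2 = +1.
(a,b)_2: α=5, β=-5; u≡7, v≡1 (mod 8); ε(u)ε(v)=1·0, αω(v)=5·0, βω(u)=-5·0; sum ≡ 0  ⇒  +1.
(a,b)_7: α=-6, u≡5; β=1, v≡2 (mod 7); (5|7)=-1, (2|7)=+1; sign (−1)^0·-1^1·+1^-6 = -1.
(a,b)_17: α=0, u≡1; β=1, v≡16 (mod 17); (1|17)=+1, (16|17)=+1; sign (−1)^0·+1^1·+1^0 = +1.
(a,b)_13: α=0, u≡7; β=3, v≡5 (mod 13); (7|13)=-1, (5|13)=-1; sign (−1)^0·-1^3·-1^0 = -1.
Ram(-2, -15470) = {5, 7, 13, ∞}; no ℚ_5-point on the conic.

[5, 7, 13, inf]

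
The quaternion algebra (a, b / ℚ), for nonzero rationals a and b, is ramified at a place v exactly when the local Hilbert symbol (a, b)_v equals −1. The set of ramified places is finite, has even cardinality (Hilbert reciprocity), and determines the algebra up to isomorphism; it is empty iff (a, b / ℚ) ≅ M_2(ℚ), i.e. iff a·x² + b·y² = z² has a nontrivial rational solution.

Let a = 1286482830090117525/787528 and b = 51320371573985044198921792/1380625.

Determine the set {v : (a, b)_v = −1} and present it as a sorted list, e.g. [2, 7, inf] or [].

[17, 19, 31, 37]

(a, b) ≡ (881003818, 697) mod (ℚ^×)²; places V = {2, 3, 5, 7, 11, 17, 19, 23, 29, 31, 37, 41, 47, 59, ∞}.
(a,b)_19: α=1, u≡13; β=2, v≡13 (mod 19); (13|19)=-1, (13|19)=-1; sign (−1)^0·-1^2·-1^1 = -1.
(a,b)_17: α=3, u≡9; β=3, v≡11 (mod 17); (9|17)=+1, (11|17)=-1; sign (−1)^0·+1^3·-1^3 = -1.
(a,b)_5: α=2, u≡2; β=-4, v≡3 (mod 5); (2|5)=-1, (3|5)=-1; sign (−1)^0·-1^-4·-1^2 = +1.
(a,b)_59: α=2, u≡24; β=0, v≡4 (mod 59); (24|59)=-1, (4|59)=+1; sign (−1)^0·-1^0·+1^2 = +1.
(a,b)_29: α=1, u≡1; β=2, v≡20 (mod 29); (1|29)=+1, (20|29)=+1; sign (−1)^0·+1^2·+1^1 = +1.
(a,b)_47: α=0, u≡25; β=-2, v≡10 (mod 47); (25|47)=+1, (10|47)=-1; sign (−1)^0·+1^-2·-1^0 = +1.
(a,b)_41: α=-1, u≡7; β=3, v≡6 (mod 41); (7|41)=-1, (6|41)=-1; sign (−1)^0·-1^3·-1^-1 = +1.
(a,b)_31: α=1, u≡12; β=2, v≡11 (mod 31); (12|31)=-1, (11|31)=-1; sign (−1)^0·-1^2·-1^1 = -1.
(a,b)_3: α=2, u≡1; β=0, v≡1 (mod 3); (1|3)=+1, (1|3)=+1; sign (−1)^0·+1^0·+1^2 = +1.
(a,b)_2: α=-3, β=6; u≡5, v≡1 (mod 8); ε(u)ε(v)=0·0, αω(v)=-3·0, βω(u)=6·1; sum ≡ 0  ⇒  +1.
(a,b)_11: α=0, u≡6; β=2, v≡1 (mod 11); (6|11)=-1, (1|11)=+1; sign (−1)^0·-1^2·+1^0 = +1.
(a,b)_∞: sgn(881003818)=+, sgn(697)=+, so +1.
(a,b)_23: α=2, u≡20; β=0, v≡14 (mod 23); (20|23)=-1, (14|23)=-1; sign (−1)^0·-1^0·-1^2 = +1.
(a,b)_7: α=-4, u≡2; β=2, v≡1 (mod 7); (2|7)=+1, (1|7)=+1; sign (−1)^0·+1^2·+1^-4 = +1.
(a,b)_37: α=1, u≡19; β=2, v≡8 (mod 37); (19|37)=-1, (8|37)=-1; sign (−1)^0·-1^2·-1^1 = -1.
Ram(881003818, 697) = {17, 19, 31, 37}; no ℚ_17-point on the conic.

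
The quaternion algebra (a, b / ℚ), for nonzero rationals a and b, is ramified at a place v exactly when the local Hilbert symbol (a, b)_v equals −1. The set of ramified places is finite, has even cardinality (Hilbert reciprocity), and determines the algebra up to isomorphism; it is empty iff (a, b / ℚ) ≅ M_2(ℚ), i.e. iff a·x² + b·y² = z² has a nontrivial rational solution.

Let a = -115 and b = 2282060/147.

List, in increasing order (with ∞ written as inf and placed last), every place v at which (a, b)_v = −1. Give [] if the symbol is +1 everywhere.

(a, b) ≡ (-115, 14145) mod (ℚ^×)²; places V = {2, 3, 5, 7, 11, 23, 41, ∞}.
(a,b)_41: α=0, u≡8; β=1, v≡30 (mod 41); (8|41)=+1, (30|41)=-1; sign (−1)^0·+1^1·-1^0 = +1.
(a,b)_5: α=1, u≡2; β=1, v≡1 (mod 5); (2|5)=-1, (1|5)=+1; sign (−1)^0·-1^1·+1^1 = -1.
(a,b)_11: α=0, u≡6; β=2, v≡7 (mod 11); (6|11)=-1, (7|11)=-1; sign (−1)^0·-1^2·-1^0 = +1.
(a,b)_3: α=0, u≡2; β=-1, v≡2 (mod 3); (2|3)=-1, (2|3)=-1; sign (−1)^0·-1^-1·-1^0 = -1.
(a,b)_7: α=0, u≡4; β=-2, v≡6 (mod 7); (4|7)=+1, (6|7)=-1; sign (−1)^0·+1^-2·-1^0 = +1.
(a,b)_∞: sgn(-115)=−, sgn(14145)=+, so +1.
(a,b)_2: α=0, β=2; u≡5, v≡1 (mod 8); ε(u)ε(v)=0·0, αω(v)=0·0, βω(u)=2·1; sum ≡ 0  ⇒  +1.
(a,b)_23: α=1, u≡18; β=1, v≡10 (mod 23); (18|23)=+1, (10|23)=-1; sign (−1)^1·+1^1·-1^1 = +1.
|Ram(-115, 14145)| = 2, even; anisotropic at {3, 5}.

[3, 5]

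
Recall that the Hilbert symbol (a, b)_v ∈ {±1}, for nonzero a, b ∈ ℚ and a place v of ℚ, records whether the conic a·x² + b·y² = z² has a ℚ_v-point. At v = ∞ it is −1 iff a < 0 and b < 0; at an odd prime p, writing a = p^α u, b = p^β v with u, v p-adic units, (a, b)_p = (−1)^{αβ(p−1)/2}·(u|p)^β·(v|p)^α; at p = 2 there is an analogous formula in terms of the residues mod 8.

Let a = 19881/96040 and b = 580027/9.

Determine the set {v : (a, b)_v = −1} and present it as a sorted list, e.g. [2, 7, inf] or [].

[2, 5, 7, 47]

Mod squares: a ≡ 10, b ≡ 580027. Check v ∈ {∞, 2, 3, 5, 7, 41, 43, 47}.
v=7: a=7^-4·(≡3), b=7^1·(≡1) mod 7; (3|7)=-1, (1|7)=+1; (−1)^{-4·1·3}·(-1)^1·(+1)^-4 = -1.
v=5: a=5^-1·(≡2), b=5^0·(≡3) mod 5; (2|5)=-1, (3|5)=-1; (−1)^{-1·0·2}·(-1)^0·(-1)^-1 = -1.
v=47: a=47^2·(≡45), b=47^1·(≡3) mod 47; (45|47)=-1, (3|47)=+1; (−1)^{2·1·23}·(-1)^1·(+1)^2 = -1.
v=∞: 10 > 0 and 580027 > 0  ⇒  (a,b)_∞ = +1.
v=41: a=41^0·(≡18), b=41^1·(≡23) mod 41; (18|41)=+1, (23|41)=+1; (−1)^{0·1·20}·(+1)^1·(+1)^0 = +1.
v=43: a=43^0·(≡13), b=43^1·(≡32) mod 43; (13|43)=+1, (32|43)=-1; (−1)^{0·1·21}·(+1)^1·(-1)^0 = +1.
v=2: v_2(a)=-3, v_2(b)=0; units ≡ 5, 3 (mod 8); ε·ε+αω+βω = 0·1+-3·1+0·1 ≡ 1  ⇒  (a,b)_2 = -1.
v=3: a=3^2·(≡1), b=3^-2·(≡1) mod 3; (1|3)=+1, (1|3)=+1; (−1)^{2·-2·1}·(+1)^-2·(+1)^2 = +1.
|Ram(10, 580027)| = 4, even; anisotropic at {2, 5, 7, 47}.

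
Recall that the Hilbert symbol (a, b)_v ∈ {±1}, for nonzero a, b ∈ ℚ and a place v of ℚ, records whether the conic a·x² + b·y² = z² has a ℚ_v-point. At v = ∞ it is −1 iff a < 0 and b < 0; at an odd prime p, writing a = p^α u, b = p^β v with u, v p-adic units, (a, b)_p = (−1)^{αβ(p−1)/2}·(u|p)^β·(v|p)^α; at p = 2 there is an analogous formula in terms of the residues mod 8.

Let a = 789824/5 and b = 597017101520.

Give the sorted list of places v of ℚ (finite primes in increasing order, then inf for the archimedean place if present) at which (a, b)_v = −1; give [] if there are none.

Mod squares: a ≡ 61705, b ≡ 5. Check v ∈ {∞, 2, 5, 7, 41, 43}.
v=7: a=7^1·(≡4), b=7^4·(≡3) mod 7; (4|7)=+1, (3|7)=-1; (−1)^{1·4·3}·(+1)^4·(-1)^1 = -1.
v=41: a=41^1·(≡7), b=41^2·(≡21) mod 41; (7|41)=-1, (21|41)=+1; (−1)^{1·2·20}·(-1)^2·(+1)^1 = +1.
v=43: a=43^1·(≡10), b=43^2·(≡39) mod 43; (10|43)=+1, (39|43)=-1; (−1)^{1·2·21}·(+1)^2·(-1)^1 = -1.
v=2: v_2(a)=6, v_2(b)=4; units ≡ 1, 5 (mod 8); ε·ε+αω+βω = 0·0+6·1+4·0 ≡ 0  ⇒  (a,b)_2 = +1.
v=5: a=5^-1·(≡4), b=5^1·(≡4) mod 5; (4|5)=+1, (4|5)=+1; (−1)^{-1·1·2}·(+1)^1·(+1)^-1 = +1.
v=∞: 61705 > 0 and 5 > 0  ⇒  (a,b)_∞ = +1.
(61705, 5 / ℚ) ramifies at {7, 43}: a division algebra.

[7, 43]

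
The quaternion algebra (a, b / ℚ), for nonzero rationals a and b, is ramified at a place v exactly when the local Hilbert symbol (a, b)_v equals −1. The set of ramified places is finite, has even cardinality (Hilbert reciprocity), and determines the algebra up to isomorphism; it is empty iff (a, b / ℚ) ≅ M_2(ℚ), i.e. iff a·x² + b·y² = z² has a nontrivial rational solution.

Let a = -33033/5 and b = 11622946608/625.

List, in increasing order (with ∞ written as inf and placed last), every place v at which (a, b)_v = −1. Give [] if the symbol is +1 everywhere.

[2, 3, 5, 7]

(a, b) ≡ (-1365, 3) mod (ℚ^×)²; places V = {2, 3, 5, 7, 11, 13, 19, ∞}.
(a,b)_∞: sgn(-1365)=−, sgn(3)=+, so +1.
(a,b)_5: α=-1, u≡2; β=-4, v≡3 (mod 5); (2|5)=-1, (3|5)=-1; sign (−1)^0·-1^-4·-1^-1 = -1.
(a,b)_11: α=2, u≡7; β=0, v≡1 (mod 11); (7|11)=-1, (1|11)=+1; sign (−1)^0·-1^0·+1^2 = +1.
(a,b)_3: α=1, u≡1; β=5, v≡1 (mod 3); (1|3)=+1, (1|3)=+1; sign (−1)^1·+1^5·+1^1 = -1.
(a,b)_7: α=1, u≡4; β=2, v≡6 (mod 7); (4|7)=+1, (6|7)=-1; sign (−1)^0·+1^2·-1^1 = -1.
(a,b)_19: α=0, u≡13; β=2, v≡18 (mod 19); (13|19)=-1, (18|19)=-1; sign (−1)^0·-1^2·-1^0 = +1.
(a,b)_2: α=0, β=4; u≡3, v≡3 (mod 8); ε(u)ε(v)=1·1, αω(v)=0·1, βω(u)=4·1; sum ≡ 1  ⇒  -1.
(a,b)_13: α=1, u≡4; β=2, v≡9 (mod 13); (4|13)=+1, (9|13)=+1; sign (−1)^0·+1^2·+1^1 = +1.
Ram(-1365, 3) = {2, 3, 5, 7}; no ℚ_2-point on the conic.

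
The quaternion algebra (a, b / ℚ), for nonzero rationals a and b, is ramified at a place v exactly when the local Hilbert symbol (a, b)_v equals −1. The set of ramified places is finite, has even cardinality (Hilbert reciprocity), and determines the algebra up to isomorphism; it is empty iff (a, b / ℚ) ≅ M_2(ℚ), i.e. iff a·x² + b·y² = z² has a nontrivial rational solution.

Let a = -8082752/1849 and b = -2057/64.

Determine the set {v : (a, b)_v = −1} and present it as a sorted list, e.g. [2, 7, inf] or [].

(a, b) ≡ (-437, -17) mod (ℚ^×)²; places V = {2, 11, 17, 19, 23, 43, ∞}.
(a,b)_43: α=-2, u≡1; β=0, v≡29 (mod 43); (1|43)=+1, (29|43)=-1; sign (−1)^0·+1^0·-1^-2 = +1.
(a,b)_2: α=6, β=-6; u≡3, v≡7 (mod 8); ε(u)ε(v)=1·1, αω(v)=6·0, βω(u)=-6·1; sum ≡ 1  ⇒  -1.
(a,b)_23: α=1, u≡12; β=0, v≡2 (mod 23); (12|23)=+1, (2|23)=+1; sign (−1)^0·+1^0·+1^1 = +1.
(a,b)_19: α=1, u≡13; β=0, v≡2 (mod 19); (13|19)=-1, (2|19)=-1; sign (−1)^0·-1^0·-1^1 = -1.
(a,b)_11: α=0, u≡4; β=2, v≡3 (mod 11); (4|11)=+1, (3|11)=+1; sign (−1)^0·+1^2·+1^0 = +1.
(a,b)_∞: sgn(-437)=−, sgn(-17)=−, so -1.
(a,b)_17: α=2, u≡5; β=1, v≡9 (mod 17); (5|17)=-1, (9|17)=+1; sign (−1)^0·-1^1·+1^2 = -1.
|Ram(-437, -17)| = 4, even; anisotropic at {2, 17, 19, ∞}.

[2, 17, 19, inf]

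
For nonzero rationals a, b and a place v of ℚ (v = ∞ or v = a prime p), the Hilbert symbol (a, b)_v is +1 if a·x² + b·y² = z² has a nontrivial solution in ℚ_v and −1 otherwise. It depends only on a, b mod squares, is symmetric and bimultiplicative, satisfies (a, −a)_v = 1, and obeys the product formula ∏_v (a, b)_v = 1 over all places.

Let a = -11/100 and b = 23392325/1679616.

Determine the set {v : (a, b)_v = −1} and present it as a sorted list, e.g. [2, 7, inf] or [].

(a, b) ≡ (-11, 7733) mod (ℚ^×)²; places V = {2, 3, 5, 11, 19, 37, ∞}.
(a,b)_∞: sgn(-11)=−, sgn(7733)=+, so +1.
(a,b)_2: α=-2, β=-8; u≡5, v≡5 (mod 8); ε(u)ε(v)=0·0, αω(v)=-2·1, βω(u)=-8·1; sum ≡ 0  ⇒  +1.
(a,b)_19: α=0, u≡13; β=1, v≡2 (mod 19); (13|19)=-1, (2|19)=-1; sign (−1)^0·-1^1·-1^0 = -1.
(a,b)_11: α=1, u≡10; β=3, v≡2 (mod 11); (10|11)=-1, (2|11)=-1; sign (−1)^1·-1^3·-1^1 = -1.
(a,b)_37: α=0, u≡1; β=1, v≡6 (mod 37); (1|37)=+1, (6|37)=-1; sign (−1)^0·+1^1·-1^0 = +1.
(a,b)_3: α=0, u≡1; β=-8, v≡2 (mod 3); (1|3)=+1, (2|3)=-1; sign (−1)^0·+1^-8·-1^0 = +1.
(a,b)_5: α=-2, u≡1; β=2, v≡3 (mod 5); (1|5)=+1, (3|5)=-1; sign (−1)^0·+1^2·-1^-2 = +1.
(-11, 7733 / ℚ) ramifies at {11, 19}: a division algebra.

[11, 19]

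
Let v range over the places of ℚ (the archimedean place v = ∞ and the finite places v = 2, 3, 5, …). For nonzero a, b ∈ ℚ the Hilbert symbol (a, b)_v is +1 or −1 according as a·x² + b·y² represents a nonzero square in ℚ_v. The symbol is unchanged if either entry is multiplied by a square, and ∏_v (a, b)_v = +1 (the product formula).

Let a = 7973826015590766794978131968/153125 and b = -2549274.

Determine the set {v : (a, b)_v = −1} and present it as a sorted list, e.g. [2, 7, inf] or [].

[23, 29]

(a, b) ≡ (10, -52026) mod (ℚ^×)²; places V = {2, 3, 5, 7, 13, 23, 29, ∞}.
(a,b)_3: α=16, u≡1; β=1, v≡1 (mod 3); (1|3)=+1, (1|3)=+1; sign (−1)^0·+1^1·+1^16 = +1.
(a,b)_7: α=-2, u≡5; β=2, v≡5 (mod 7); (5|7)=-1, (5|7)=-1; sign (−1)^0·-1^2·-1^-2 = +1.
(a,b)_2: α=15, β=1; u≡5, v≡3 (mod 8); ε(u)ε(v)=0·1, αω(v)=15·1, βω(u)=1·1; sum ≡ 0  ⇒  +1.
(a,b)_29: α=4, u≡2; β=1, v≡22 (mod 29); (2|29)=-1, (22|29)=+1; sign (−1)^0·-1^1·+1^4 = -1.
(a,b)_5: α=-5, u≡2; β=0, v≡1 (mod 5); (2|5)=-1, (1|5)=+1; sign (−1)^0·-1^0·+1^-5 = +1.
(a,b)_13: α=4, u≡9; β=1, v≡7 (mod 13); (9|13)=+1, (7|13)=-1; sign (−1)^0·+1^1·-1^4 = +1.
(a,b)_23: α=4, u≡7; β=1, v≡22 (mod 23); (7|23)=-1, (22|23)=-1; sign (−1)^0·-1^1·-1^4 = -1.
(a,b)_∞: sgn(10)=+, sgn(-52026)=−, so +1.
(10, -52026 / ℚ) ramifies at {23, 29}: a division algebra.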